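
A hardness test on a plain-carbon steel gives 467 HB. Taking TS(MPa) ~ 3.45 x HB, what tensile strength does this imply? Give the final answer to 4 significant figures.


TS (MPa) = 3.45 * HB
TS = 3.45 * 467
TS = 1611 MPa


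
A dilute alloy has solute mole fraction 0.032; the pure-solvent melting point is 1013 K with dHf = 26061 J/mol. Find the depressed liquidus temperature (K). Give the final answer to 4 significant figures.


dT = R*Tm^2*x / dHf
dT = 8.314 * 1013^2 * 0.032 / 26061
dT = 10.4758 K
T_new = 1013 - 10.4758 = 1003 K


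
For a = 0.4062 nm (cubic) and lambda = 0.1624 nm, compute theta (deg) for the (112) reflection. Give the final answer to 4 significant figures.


d = a / sqrt(h^2+k^2+l^2)
d = 0.4062 / sqrt(6) = 0.16583 nm
lambda = 2*d*sin(theta)  =>  sin(theta) = lambda / (2*d)
sin(theta) = 0.1624 / (2 * 0.16583) = 0.489657
theta = 29.32 deg


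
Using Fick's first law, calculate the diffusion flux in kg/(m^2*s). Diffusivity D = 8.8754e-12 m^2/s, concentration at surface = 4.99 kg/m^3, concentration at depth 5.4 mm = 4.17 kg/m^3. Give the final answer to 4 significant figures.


J = -D * (dC/dx) = D * (C1 - C2) / dx
J = 8.8754e-12 * (4.99 - 4.17) / 5.4e-03
J = 1.348e-09 kg/(m^2*s)


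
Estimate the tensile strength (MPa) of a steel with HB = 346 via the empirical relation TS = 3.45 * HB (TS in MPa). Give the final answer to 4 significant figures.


TS (MPa) = 3.45 * HB
TS = 3.45 * 346
TS = 1194 MPa


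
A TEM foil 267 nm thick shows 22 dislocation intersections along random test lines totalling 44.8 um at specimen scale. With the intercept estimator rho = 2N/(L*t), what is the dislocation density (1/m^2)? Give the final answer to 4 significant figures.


rho = 2N / (L * t)
L = 44.8 um = 4.48e-05 m, t = 267 nm = 2.67e-07 m
rho = 2 * 22 / (4.48e-05 * 2.67e-07)
rho = 3.678e+12 1/m^2


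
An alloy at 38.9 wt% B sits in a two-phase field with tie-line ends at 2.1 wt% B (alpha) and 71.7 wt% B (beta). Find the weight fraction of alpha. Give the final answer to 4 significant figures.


f_alpha = (C_beta - C0) / (C_beta - C_alpha)
f_alpha = (71.7 - 38.9) / (71.7 - 2.1)
f_alpha = 0.4713


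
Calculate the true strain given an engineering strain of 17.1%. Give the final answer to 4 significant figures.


epsilon_true = ln(1 + epsilon_eng)
epsilon_true = ln(1 + 0.171)
epsilon_true = 0.1579


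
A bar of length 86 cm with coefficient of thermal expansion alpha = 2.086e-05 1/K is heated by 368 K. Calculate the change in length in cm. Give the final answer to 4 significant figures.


dL = L0 * alpha * dT
dL = 86 * 2.086e-05 * 368
dL = 0.6602 cm


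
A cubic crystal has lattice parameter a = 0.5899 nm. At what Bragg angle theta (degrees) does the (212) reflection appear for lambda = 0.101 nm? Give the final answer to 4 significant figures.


d = a / sqrt(h^2+k^2+l^2)
d = 0.5899 / sqrt(9) = 0.196633 nm
lambda = 2*d*sin(theta)  =>  sin(theta) = lambda / (2*d)
sin(theta) = 0.101 / (2 * 0.196633) = 0.256823
theta = 14.88 deg


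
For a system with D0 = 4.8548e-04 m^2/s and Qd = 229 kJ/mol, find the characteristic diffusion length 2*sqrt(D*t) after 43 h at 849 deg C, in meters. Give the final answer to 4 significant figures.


Step 1: D = D0 * exp(-Qd/(R*T))
T = 1122.15 K
D = 4.8548e-04 * exp(-229e3 / (8.314 * 1122.15)) = 1.06202e-14 m^2/s
Step 2: L = 2*sqrt(D*t)
t = 43 h = 154800 s
L = 2*sqrt(1.06202e-14 * 154800) = 8.109e-05 m


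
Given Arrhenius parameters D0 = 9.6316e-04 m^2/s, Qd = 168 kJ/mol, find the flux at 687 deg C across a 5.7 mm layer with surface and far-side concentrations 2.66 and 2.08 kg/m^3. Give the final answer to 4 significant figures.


Step 1: D = D0 * exp(-Qd/(R*T))
T = 687 + 273.15 = 960.15 K
D = 9.6316e-04 * exp(-168e3 / (8.314 * 960.15)) = 6.97806e-13 m^2/s
Step 2: J = D * (C1 - C2) / dx
J = 6.97806e-13 * (2.66 - 2.08) / 5.7e-03
J = 7.1e-11 kg/(m^2*s)


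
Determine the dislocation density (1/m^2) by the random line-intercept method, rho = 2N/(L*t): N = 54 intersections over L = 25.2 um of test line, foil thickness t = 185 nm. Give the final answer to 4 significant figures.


rho = 2N / (L * t)
L = 25.2 um = 2.52e-05 m, t = 185 nm = 1.85e-07 m
rho = 2 * 54 / (2.52e-05 * 1.85e-07)
rho = 2.317e+13 1/m^2


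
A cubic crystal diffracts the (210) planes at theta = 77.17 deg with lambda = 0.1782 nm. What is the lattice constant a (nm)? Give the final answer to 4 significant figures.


d = lambda / (2*sin(theta))
d = 0.1782 / (2*sin(77.17 deg))
d = 0.0913815 nm
a = d * sqrt(h^2+k^2+l^2) = 0.0913815 * sqrt(5)
a = 0.2043 nm


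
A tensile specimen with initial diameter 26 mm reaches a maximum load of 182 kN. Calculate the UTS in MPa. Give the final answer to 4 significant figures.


A0 = pi*(d/2)^2 = pi*(26/2)^2 = 530.929 mm^2
UTS = F_max / A0 = 182*1000 / 530.929
UTS = 342.8 MPa


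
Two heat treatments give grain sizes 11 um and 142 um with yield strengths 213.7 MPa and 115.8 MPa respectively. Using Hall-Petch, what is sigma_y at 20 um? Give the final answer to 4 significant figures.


sigma_y = sigma0 + k / sqrt(d)
1/sqrt(d1) = 1/sqrt(1.1e-05) = 301.511;  1/sqrt(d2) = 83.9181
k = (sigma1 - sigma2) / (1/sqrt(d1) - 1/sqrt(d2)) = (213.7 - 115.8) / (301.511 - 83.9181) = 0.449922 MPa*m^0.5
sigma0 = sigma1 - k/sqrt(d1) = 213.7 - 0.449922*301.511 = 78.0434 MPa
sigma_y(d3) = 78.0434 + 0.449922 / sqrt(2e-05) = 178.6 MPa


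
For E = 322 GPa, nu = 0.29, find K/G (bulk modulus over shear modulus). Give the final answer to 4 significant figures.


G = E / (2*(1+nu))
G = 322 / (2*(1+0.29)) = 124.806 GPa
K = E / (3*(1-2*nu))
K = 322 / (3*(1-2*0.29)) = 255.556 GPa
K/G = 255.556 / 124.806 = 2.048


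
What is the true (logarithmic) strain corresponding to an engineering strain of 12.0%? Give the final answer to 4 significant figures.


epsilon_true = ln(1 + epsilon_eng)
epsilon_true = ln(1 + 0.12)
epsilon_true = 0.1133


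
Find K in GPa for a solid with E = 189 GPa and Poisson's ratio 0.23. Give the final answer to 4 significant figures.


K = E / (3*(1-2*nu))
K = 189 / (3*(1-2*0.23))
K = 116.7 GPa


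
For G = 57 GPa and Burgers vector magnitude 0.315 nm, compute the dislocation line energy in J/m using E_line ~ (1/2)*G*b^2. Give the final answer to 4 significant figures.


E = G*b^2/2
b = 0.315 nm = 3.15e-10 m
G = 57 GPa = 5.7e+10 Pa
E = 0.5 * 5.7e+10 * (3.15e-10)^2
E = 2.828e-09 J/m


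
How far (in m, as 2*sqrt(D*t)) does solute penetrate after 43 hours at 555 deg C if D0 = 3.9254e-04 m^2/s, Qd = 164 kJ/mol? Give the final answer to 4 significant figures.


Step 1: D = D0 * exp(-Qd/(R*T))
T = 828.15 K
D = 3.9254e-04 * exp(-164e3 / (8.314 * 828.15)) = 1.77579e-14 m^2/s
Step 2: L = 2*sqrt(D*t)
t = 43 h = 154800 s
L = 2*sqrt(1.77579e-14 * 154800) = 1.049e-04 m


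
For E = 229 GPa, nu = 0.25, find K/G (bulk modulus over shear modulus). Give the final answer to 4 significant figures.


G = E / (2*(1+nu))
G = 229 / (2*(1+0.25)) = 91.6 GPa
K = E / (3*(1-2*nu))
K = 229 / (3*(1-2*0.25)) = 152.667 GPa
K/G = 152.667 / 91.6 = 1.667


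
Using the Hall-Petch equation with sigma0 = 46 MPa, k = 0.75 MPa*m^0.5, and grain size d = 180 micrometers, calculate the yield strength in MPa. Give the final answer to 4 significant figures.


sigma_y = sigma0 + k / sqrt(d)
d = 180 um = 1.8e-04 m
sigma_y = 46 + 0.75 / sqrt(1.8e-04)
sigma_y = 101.9 MPa


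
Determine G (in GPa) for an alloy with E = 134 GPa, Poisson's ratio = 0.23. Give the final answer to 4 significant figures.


G = E / (2*(1+nu))
G = 134 / (2*(1+0.23))
G = 54.47 GPa


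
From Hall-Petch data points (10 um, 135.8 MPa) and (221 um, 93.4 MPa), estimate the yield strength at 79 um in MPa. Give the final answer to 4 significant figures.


sigma_y = sigma0 + k / sqrt(d)
1/sqrt(d1) = 1/sqrt(1e-05) = 316.228;  1/sqrt(d2) = 67.2673
k = (sigma1 - sigma2) / (1/sqrt(d1) - 1/sqrt(d2)) = (135.8 - 93.4) / (316.228 - 67.2673) = 0.170308 MPa*m^0.5
sigma0 = sigma1 - k/sqrt(d1) = 135.8 - 0.170308*316.228 = 81.9438 MPa
sigma_y(d3) = 81.9438 + 0.170308 / sqrt(7.9e-05) = 101.1 MPa


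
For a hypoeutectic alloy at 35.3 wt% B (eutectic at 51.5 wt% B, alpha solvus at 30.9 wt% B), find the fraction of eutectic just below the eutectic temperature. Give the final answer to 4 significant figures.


f_primary = (C_e - C0) / (C_e - C_alpha_max)
f_primary = (51.5 - 35.3) / (51.5 - 30.9)
f_primary = 0.786408
f_eutectic = 1 - 0.786408 = 0.2136


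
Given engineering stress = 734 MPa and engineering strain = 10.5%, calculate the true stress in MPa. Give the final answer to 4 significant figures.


sigma_true = sigma_eng * (1 + epsilon_eng)
sigma_true = 734 * (1 + 0.105)
sigma_true = 811.1 MPa


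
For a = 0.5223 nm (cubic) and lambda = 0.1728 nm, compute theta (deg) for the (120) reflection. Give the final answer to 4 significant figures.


d = a / sqrt(h^2+k^2+l^2)
d = 0.5223 / sqrt(5) = 0.23358 nm
lambda = 2*d*sin(theta)  =>  sin(theta) = lambda / (2*d)
sin(theta) = 0.1728 / (2 * 0.23358) = 0.369895
theta = 21.71 deg


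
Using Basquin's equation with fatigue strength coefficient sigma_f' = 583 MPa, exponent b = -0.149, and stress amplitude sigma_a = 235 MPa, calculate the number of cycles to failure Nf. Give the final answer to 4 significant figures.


sigma_a = sigma_f' * (2*Nf)^b
2*Nf = (sigma_a / sigma_f')^(1/b)
2*Nf = (235 / 583)^(1/-0.149)
2*Nf = 444.966
Nf = 222.5 cycles


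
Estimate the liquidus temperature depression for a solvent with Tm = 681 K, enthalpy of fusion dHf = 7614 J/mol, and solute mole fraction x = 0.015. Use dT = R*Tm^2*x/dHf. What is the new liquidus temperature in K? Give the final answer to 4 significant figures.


dT = R*Tm^2*x / dHf
dT = 8.314 * 681^2 * 0.015 / 7614
dT = 7.59596 K
T_new = 681 - 7.59596 = 673.4 K


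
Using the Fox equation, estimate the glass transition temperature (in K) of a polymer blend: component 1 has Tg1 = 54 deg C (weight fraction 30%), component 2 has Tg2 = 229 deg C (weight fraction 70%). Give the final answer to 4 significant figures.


1/Tg = w1/Tg1 + w2/Tg2 (in Kelvin)
Tg1 = 327.15 K, Tg2 = 502.15 K
1/Tg = 0.3/327.15 + 0.7/502.15
Tg = 432.7 K


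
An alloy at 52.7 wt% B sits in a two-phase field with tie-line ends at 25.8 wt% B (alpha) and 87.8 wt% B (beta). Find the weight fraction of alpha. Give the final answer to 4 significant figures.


f_alpha = (C_beta - C0) / (C_beta - C_alpha)
f_alpha = (87.8 - 52.7) / (87.8 - 25.8)
f_alpha = 0.5661


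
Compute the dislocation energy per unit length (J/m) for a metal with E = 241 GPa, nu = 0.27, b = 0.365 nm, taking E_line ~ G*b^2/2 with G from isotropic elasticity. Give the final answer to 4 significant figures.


Step 1: G = E / (2*(1+nu))
G = 241 / (2*(1+0.27)) = 94.8819 GPa = 9.48819e+10 Pa
Step 2: E_line = G*b^2/2
b = 0.365 nm = 3.65e-10 m
E_line = 0.5 * 9.48819e+10 * (3.65e-10)^2 = 6.32e-09 J/m


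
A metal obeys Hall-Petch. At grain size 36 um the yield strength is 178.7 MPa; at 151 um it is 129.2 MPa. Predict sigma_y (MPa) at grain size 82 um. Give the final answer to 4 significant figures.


sigma_y = sigma0 + k / sqrt(d)
1/sqrt(d1) = 1/sqrt(3.6e-05) = 166.667;  1/sqrt(d2) = 81.3788
k = (sigma1 - sigma2) / (1/sqrt(d1) - 1/sqrt(d2)) = (178.7 - 129.2) / (166.667 - 81.3788) = 0.580388 MPa*m^0.5
sigma0 = sigma1 - k/sqrt(d1) = 178.7 - 0.580388*166.667 = 81.9687 MPa
sigma_y(d3) = 81.9687 + 0.580388 / sqrt(8.2e-05) = 146.1 MPa


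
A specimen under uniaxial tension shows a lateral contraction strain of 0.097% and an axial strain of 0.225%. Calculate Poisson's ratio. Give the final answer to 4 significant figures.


nu = -epsilon_lat / epsilon_axial
Lateral strain is contraction (negative), so using magnitudes:
nu = 0.097 / 0.225
nu = 0.4311


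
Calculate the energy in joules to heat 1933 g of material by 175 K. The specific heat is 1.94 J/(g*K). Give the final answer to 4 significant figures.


Q = m * cp * dT
Q = 1933 * 1.94 * 175
Q = 656300 J


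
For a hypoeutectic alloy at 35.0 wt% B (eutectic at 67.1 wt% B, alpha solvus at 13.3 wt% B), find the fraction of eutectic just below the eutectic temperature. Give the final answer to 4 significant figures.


f_primary = (C_e - C0) / (C_e - C_alpha_max)
f_primary = (67.1 - 35.0) / (67.1 - 13.3)
f_primary = 0.596654
f_eutectic = 1 - 0.596654 = 0.4033


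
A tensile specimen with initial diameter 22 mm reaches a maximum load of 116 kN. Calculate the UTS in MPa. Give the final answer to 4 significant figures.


A0 = pi*(d/2)^2 = pi*(22/2)^2 = 380.133 mm^2
UTS = F_max / A0 = 116*1000 / 380.133
UTS = 305.2 MPa


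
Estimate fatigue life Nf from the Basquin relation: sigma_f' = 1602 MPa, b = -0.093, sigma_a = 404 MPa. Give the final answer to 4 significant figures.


sigma_a = sigma_f' * (2*Nf)^b
2*Nf = (sigma_a / sigma_f')^(1/b)
2*Nf = (404 / 1602)^(1/-0.093)
2*Nf = 2.71101e+06
Nf = 1.356e+06 cycles


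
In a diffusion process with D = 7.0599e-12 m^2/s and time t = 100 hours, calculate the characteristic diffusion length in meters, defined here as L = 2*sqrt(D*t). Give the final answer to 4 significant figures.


t = 100 hr = 360000 s
Diffusion length = 2*sqrt(D*t)
= 2*sqrt(7.0599e-12 * 360000)
= 3.188e-03 m


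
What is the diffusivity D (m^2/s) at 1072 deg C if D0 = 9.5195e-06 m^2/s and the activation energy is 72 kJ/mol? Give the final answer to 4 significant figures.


D = D0 * exp(-Qd / (R*T))
T = 1345.15 K
D = 9.5195e-06 * exp(-72e3 / (8.314 * 1345.15))
D = 1.523e-08 m^2/s


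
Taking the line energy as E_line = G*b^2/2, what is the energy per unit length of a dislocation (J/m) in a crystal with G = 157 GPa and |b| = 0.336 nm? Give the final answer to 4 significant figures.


E = G*b^2/2
b = 0.336 nm = 3.36e-10 m
G = 157 GPa = 1.57e+11 Pa
E = 0.5 * 1.57e+11 * (3.36e-10)^2
E = 8.862e-09 J/m


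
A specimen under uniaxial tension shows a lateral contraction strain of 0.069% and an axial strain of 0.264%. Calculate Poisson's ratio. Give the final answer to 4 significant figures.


nu = -epsilon_lat / epsilon_axial
Lateral strain is contraction (negative), so using magnitudes:
nu = 0.069 / 0.264
nu = 0.2614


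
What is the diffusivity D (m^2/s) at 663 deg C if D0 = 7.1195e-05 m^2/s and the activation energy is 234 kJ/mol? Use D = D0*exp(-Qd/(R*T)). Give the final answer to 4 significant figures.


D = D0 * exp(-Qd / (R*T))
T = 936.15 K
D = 7.1195e-05 * exp(-234e3 / (8.314 * 936.15))
D = 6.243e-18 m^2/s


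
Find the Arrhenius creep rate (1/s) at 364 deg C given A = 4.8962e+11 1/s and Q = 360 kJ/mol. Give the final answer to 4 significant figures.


rate = A * exp(-Q / (R*T))
T = 364 + 273.15 = 637.15 K
rate = 4.8962e+11 * exp(-360e3 / (8.314 * 637.15))
rate = 1.498e-18 1/s


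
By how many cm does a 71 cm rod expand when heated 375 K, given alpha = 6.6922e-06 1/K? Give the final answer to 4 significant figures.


dL = L0 * alpha * dT
dL = 71 * 6.6922e-06 * 375
dL = 0.1782 cm


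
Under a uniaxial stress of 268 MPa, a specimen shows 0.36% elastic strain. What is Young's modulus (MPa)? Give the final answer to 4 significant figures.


E = sigma / epsilon
epsilon = 0.36% = 3.6e-03
E = 268 / 3.6e-03
E = 74440 MPa


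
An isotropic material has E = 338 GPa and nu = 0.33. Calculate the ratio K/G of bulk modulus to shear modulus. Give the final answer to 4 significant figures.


G = E / (2*(1+nu))
G = 338 / (2*(1+0.33)) = 127.068 GPa
K = E / (3*(1-2*nu))
K = 338 / (3*(1-2*0.33)) = 331.373 GPa
K/G = 331.373 / 127.068 = 2.608


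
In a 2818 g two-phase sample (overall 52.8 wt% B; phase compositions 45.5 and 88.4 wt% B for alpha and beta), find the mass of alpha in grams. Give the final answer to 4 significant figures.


f_alpha = (C_beta - C0) / (C_beta - C_alpha)
f_alpha = (88.4 - 52.8) / (88.4 - 45.5) = 0.829837
m_alpha = f_alpha * m_total = 0.829837 * 2818 = 2338 g


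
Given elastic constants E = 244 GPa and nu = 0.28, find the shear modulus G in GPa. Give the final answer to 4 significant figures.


G = E / (2*(1+nu))
G = 244 / (2*(1+0.28))
G = 95.31 GPa


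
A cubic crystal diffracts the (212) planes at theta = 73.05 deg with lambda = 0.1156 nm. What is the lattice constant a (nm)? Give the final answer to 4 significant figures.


d = lambda / (2*sin(theta))
d = 0.1156 / (2*sin(73.05 deg))
d = 0.0604249 nm
a = d * sqrt(h^2+k^2+l^2) = 0.0604249 * sqrt(9)
a = 0.1813 nm


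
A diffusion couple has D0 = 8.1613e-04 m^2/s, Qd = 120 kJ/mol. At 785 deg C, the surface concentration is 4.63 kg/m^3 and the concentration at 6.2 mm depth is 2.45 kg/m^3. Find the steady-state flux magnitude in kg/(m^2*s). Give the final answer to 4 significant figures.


Step 1: D = D0 * exp(-Qd/(R*T))
T = 785 + 273.15 = 1058.15 K
D = 8.1613e-04 * exp(-120e3 / (8.314 * 1058.15)) = 9.72414e-10 m^2/s
Step 2: J = D * (C1 - C2) / dx
J = 9.72414e-10 * (4.63 - 2.45) / 6.2e-03
J = 3.419e-07 kg/(m^2*s)


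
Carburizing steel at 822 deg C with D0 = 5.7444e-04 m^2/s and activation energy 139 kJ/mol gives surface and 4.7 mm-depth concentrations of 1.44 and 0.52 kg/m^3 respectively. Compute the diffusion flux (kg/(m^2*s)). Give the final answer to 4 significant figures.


Step 1: D = D0 * exp(-Qd/(R*T))
T = 822 + 273.15 = 1095.15 K
D = 5.7444e-04 * exp(-139e3 / (8.314 * 1095.15)) = 1.34653e-10 m^2/s
Step 2: J = D * (C1 - C2) / dx
J = 1.34653e-10 * (1.44 - 0.52) / 4.7e-03
J = 2.636e-08 kg/(m^2*s)


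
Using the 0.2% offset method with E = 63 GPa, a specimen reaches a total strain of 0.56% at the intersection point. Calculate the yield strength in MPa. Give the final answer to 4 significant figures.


Offset strain = 0.002
Elastic strain at yield = total_strain - offset = 5.6e-03 - 0.002 = 3.6e-03
sigma_y = E * elastic_strain = 63000 * 3.6e-03
sigma_y = 226.8 MPa


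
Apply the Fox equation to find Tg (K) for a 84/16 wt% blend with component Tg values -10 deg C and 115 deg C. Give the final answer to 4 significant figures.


1/Tg = w1/Tg1 + w2/Tg2 (in Kelvin)
Tg1 = 263.15 K, Tg2 = 388.15 K
1/Tg = 0.84/263.15 + 0.16/388.15
Tg = 277.4 K


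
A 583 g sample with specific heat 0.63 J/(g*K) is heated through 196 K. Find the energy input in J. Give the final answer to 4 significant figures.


Q = m * cp * dT
Q = 583 * 0.63 * 196
Q = 71990 J


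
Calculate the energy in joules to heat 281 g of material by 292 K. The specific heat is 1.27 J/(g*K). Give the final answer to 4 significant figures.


Q = m * cp * dT
Q = 281 * 1.27 * 292
Q = 104200 J


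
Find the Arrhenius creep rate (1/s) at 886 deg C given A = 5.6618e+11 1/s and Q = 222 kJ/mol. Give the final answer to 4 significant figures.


rate = A * exp(-Q / (R*T))
T = 886 + 273.15 = 1159.15 K
rate = 5.6618e+11 * exp(-222e3 / (8.314 * 1159.15))
rate = 56.06 1/s


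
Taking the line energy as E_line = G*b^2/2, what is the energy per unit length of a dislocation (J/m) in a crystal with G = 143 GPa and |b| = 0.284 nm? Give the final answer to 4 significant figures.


E = G*b^2/2
b = 0.284 nm = 2.84e-10 m
G = 143 GPa = 1.43e+11 Pa
E = 0.5 * 1.43e+11 * (2.84e-10)^2
E = 5.767e-09 J/m


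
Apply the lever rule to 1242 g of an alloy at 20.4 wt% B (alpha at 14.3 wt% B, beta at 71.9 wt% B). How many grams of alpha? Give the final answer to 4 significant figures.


f_alpha = (C_beta - C0) / (C_beta - C_alpha)
f_alpha = (71.9 - 20.4) / (71.9 - 14.3) = 0.894097
m_alpha = f_alpha * m_total = 0.894097 * 1242 = 1110 g


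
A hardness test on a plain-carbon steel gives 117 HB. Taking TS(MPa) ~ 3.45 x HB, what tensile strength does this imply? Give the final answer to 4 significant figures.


TS (MPa) = 3.45 * HB
TS = 3.45 * 117
TS = 403.7 MPa


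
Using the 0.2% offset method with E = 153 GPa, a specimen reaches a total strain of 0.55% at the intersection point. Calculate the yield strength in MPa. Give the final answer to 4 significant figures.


Offset strain = 0.002
Elastic strain at yield = total_strain - offset = 5.5e-03 - 0.002 = 3.5e-03
sigma_y = E * elastic_strain = 153000 * 3.5e-03
sigma_y = 535.5 MPa


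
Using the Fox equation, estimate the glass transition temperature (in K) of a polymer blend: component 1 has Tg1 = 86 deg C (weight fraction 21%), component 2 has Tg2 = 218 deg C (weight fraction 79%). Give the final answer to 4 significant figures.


1/Tg = w1/Tg1 + w2/Tg2 (in Kelvin)
Tg1 = 359.15 K, Tg2 = 491.15 K
1/Tg = 0.21/359.15 + 0.79/491.15
Tg = 456 K


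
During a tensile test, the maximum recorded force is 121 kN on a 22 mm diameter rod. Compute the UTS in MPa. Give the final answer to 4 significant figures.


A0 = pi*(d/2)^2 = pi*(22/2)^2 = 380.133 mm^2
UTS = F_max / A0 = 121*1000 / 380.133
UTS = 318.3 MPa


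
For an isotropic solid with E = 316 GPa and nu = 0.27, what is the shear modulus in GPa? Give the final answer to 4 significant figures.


G = E / (2*(1+nu))
G = 316 / (2*(1+0.27))
G = 124.4 GPa


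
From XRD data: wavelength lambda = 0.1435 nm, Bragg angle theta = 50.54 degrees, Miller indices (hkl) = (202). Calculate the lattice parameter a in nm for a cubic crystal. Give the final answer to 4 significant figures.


d = lambda / (2*sin(theta))
d = 0.1435 / (2*sin(50.54 deg))
d = 0.0929322 nm
a = d * sqrt(h^2+k^2+l^2) = 0.0929322 * sqrt(8)
a = 0.2629 nm


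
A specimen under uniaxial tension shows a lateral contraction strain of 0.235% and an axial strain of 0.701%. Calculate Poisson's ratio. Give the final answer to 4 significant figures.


nu = -epsilon_lat / epsilon_axial
Lateral strain is contraction (negative), so using magnitudes:
nu = 0.235 / 0.701
nu = 0.3352


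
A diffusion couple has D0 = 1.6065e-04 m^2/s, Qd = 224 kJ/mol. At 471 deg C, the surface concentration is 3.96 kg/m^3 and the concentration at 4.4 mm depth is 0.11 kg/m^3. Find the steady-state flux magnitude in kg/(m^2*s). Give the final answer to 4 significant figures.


Step 1: D = D0 * exp(-Qd/(R*T))
T = 471 + 273.15 = 744.15 K
D = 1.6065e-04 * exp(-224e3 / (8.314 * 744.15)) = 3.03336e-20 m^2/s
Step 2: J = D * (C1 - C2) / dx
J = 3.03336e-20 * (3.96 - 0.11) / 4.4e-03
J = 2.654e-17 kg/(m^2*s)


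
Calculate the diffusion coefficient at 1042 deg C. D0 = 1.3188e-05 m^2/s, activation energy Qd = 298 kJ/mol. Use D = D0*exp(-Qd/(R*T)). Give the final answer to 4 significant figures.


D = D0 * exp(-Qd / (R*T))
T = 1315.15 K
D = 1.3188e-05 * exp(-298e3 / (8.314 * 1315.15))
D = 1.923e-17 m^2/s


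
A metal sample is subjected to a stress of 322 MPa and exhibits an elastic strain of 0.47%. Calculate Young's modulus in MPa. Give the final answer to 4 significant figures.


E = sigma / epsilon
epsilon = 0.47% = 4.7e-03
E = 322 / 4.7e-03
E = 68510 MPa


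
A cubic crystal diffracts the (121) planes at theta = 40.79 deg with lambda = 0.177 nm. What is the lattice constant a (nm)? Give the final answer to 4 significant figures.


d = lambda / (2*sin(theta))
d = 0.177 / (2*sin(40.79 deg))
d = 0.135468 nm
a = d * sqrt(h^2+k^2+l^2) = 0.135468 * sqrt(6)
a = 0.3318 nm


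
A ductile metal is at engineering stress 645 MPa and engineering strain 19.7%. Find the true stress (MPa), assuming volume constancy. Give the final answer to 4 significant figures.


sigma_true = sigma_eng * (1 + epsilon_eng)
sigma_true = 645 * (1 + 0.197)
sigma_true = 772.1 MPa


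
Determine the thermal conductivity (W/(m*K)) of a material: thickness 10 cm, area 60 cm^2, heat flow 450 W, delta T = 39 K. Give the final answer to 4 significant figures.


k = Q*L / (A*dT)
L = 0.1 m, A = 6e-03 m^2
k = 450 * 0.1 / (6e-03 * 39)
k = 192.3 W/(m*K)


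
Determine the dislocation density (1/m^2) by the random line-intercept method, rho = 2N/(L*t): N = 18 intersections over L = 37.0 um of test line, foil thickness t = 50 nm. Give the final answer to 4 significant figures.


rho = 2N / (L * t)
L = 37.0 um = 3.7e-05 m, t = 50 nm = 5e-08 m
rho = 2 * 18 / (3.7e-05 * 5e-08)
rho = 1.946e+13 1/m^2


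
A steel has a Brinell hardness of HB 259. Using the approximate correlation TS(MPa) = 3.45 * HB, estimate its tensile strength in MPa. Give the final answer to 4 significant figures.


TS (MPa) = 3.45 * HB
TS = 3.45 * 259
TS = 893.6 MPa


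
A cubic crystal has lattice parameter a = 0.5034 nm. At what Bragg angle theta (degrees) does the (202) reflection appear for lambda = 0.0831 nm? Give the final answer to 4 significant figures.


d = a / sqrt(h^2+k^2+l^2)
d = 0.5034 / sqrt(8) = 0.177979 nm
lambda = 2*d*sin(theta)  =>  sin(theta) = lambda / (2*d)
sin(theta) = 0.0831 / (2 * 0.177979) = 0.233455
theta = 13.5 deg


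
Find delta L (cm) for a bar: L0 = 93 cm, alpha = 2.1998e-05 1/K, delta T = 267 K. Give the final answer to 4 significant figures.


dL = L0 * alpha * dT
dL = 93 * 2.1998e-05 * 267
dL = 0.5462 cm


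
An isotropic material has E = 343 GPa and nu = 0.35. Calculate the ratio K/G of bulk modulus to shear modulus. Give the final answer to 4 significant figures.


G = E / (2*(1+nu))
G = 343 / (2*(1+0.35)) = 127.037 GPa
K = E / (3*(1-2*nu))
K = 343 / (3*(1-2*0.35)) = 381.111 GPa
K/G = 381.111 / 127.037 = 3


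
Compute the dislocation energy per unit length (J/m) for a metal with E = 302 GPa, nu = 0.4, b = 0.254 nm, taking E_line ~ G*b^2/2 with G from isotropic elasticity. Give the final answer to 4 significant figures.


Step 1: G = E / (2*(1+nu))
G = 302 / (2*(1+0.4)) = 107.857 GPa = 1.07857e+11 Pa
Step 2: E_line = G*b^2/2
b = 0.254 nm = 2.54e-10 m
E_line = 0.5 * 1.07857e+11 * (2.54e-10)^2 = 3.479e-09 J/m


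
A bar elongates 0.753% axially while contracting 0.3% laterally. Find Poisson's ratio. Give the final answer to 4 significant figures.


nu = -epsilon_lat / epsilon_axial
Lateral strain is contraction (negative), so using magnitudes:
nu = 0.3 / 0.753
nu = 0.3984


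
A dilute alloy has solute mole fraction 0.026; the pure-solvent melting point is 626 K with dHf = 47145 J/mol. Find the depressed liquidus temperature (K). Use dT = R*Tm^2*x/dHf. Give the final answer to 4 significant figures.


dT = R*Tm^2*x / dHf
dT = 8.314 * 626^2 * 0.026 / 47145
dT = 1.79679 K
T_new = 626 - 1.79679 = 624.2 K


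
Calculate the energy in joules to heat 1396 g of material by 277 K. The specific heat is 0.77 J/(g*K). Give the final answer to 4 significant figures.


Q = m * cp * dT
Q = 1396 * 0.77 * 277
Q = 297800 J


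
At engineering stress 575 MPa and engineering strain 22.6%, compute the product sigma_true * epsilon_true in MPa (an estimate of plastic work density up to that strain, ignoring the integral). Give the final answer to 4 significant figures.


sigma_true = sigma_eng * (1 + epsilon_eng)
sigma_true = 575 * (1 + 0.226) = 704.95 MPa
epsilon_true = ln(1 + epsilon_eng)
epsilon_true = ln(1 + 0.226) = 0.203757
sigma_true * epsilon_true = 704.95 * 0.203757 = 143.6 MPa


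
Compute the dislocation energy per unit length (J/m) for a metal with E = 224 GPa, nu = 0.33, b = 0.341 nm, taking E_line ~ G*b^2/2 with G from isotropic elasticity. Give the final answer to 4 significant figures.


Step 1: G = E / (2*(1+nu))
G = 224 / (2*(1+0.33)) = 84.2105 GPa = 8.42105e+10 Pa
Step 2: E_line = G*b^2/2
b = 0.341 nm = 3.41e-10 m
E_line = 0.5 * 8.42105e+10 * (3.41e-10)^2 = 4.896e-09 J/m


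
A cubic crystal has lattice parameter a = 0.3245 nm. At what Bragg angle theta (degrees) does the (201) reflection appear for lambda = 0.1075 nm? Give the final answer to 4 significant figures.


d = a / sqrt(h^2+k^2+l^2)
d = 0.3245 / sqrt(5) = 0.145121 nm
lambda = 2*d*sin(theta)  =>  sin(theta) = lambda / (2*d)
sin(theta) = 0.1075 / (2 * 0.145121) = 0.370381
theta = 21.74 deg


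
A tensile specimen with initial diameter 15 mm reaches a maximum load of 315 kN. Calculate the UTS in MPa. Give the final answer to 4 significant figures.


A0 = pi*(d/2)^2 = pi*(15/2)^2 = 176.715 mm^2
UTS = F_max / A0 = 315*1000 / 176.715
UTS = 1783 MPa


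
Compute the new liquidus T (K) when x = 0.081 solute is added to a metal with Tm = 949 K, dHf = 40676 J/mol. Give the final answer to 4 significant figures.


dT = R*Tm^2*x / dHf
dT = 8.314 * 949^2 * 0.081 / 40676
dT = 14.9104 K
T_new = 949 - 14.9104 = 934.1 K


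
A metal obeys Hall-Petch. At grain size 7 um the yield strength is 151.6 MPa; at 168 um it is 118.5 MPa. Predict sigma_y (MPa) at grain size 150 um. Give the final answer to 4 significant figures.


sigma_y = sigma0 + k / sqrt(d)
1/sqrt(d1) = 1/sqrt(7e-06) = 377.964;  1/sqrt(d2) = 77.1517
k = (sigma1 - sigma2) / (1/sqrt(d1) - 1/sqrt(d2)) = (151.6 - 118.5) / (377.964 - 77.1517) = 0.110035 MPa*m^0.5
sigma0 = sigma1 - k/sqrt(d1) = 151.6 - 0.110035*377.964 = 110.011 MPa
sigma_y(d3) = 110.011 + 0.110035 / sqrt(1.5e-04) = 119 MPa


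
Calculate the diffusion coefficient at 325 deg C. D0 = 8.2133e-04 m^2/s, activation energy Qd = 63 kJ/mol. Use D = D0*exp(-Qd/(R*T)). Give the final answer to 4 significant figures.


D = D0 * exp(-Qd / (R*T))
T = 598.15 K
D = 8.2133e-04 * exp(-63e3 / (8.314 * 598.15))
D = 2.587e-09 m^2/s


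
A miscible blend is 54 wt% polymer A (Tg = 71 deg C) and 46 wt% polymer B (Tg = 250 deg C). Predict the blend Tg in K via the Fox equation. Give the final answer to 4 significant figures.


1/Tg = w1/Tg1 + w2/Tg2 (in Kelvin)
Tg1 = 344.15 K, Tg2 = 523.15 K
1/Tg = 0.54/344.15 + 0.46/523.15
Tg = 408.4 K


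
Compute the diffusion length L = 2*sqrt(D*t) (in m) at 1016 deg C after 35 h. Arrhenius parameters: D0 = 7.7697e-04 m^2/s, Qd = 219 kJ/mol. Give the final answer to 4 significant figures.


Step 1: D = D0 * exp(-Qd/(R*T))
T = 1289.15 K
D = 7.7697e-04 * exp(-219e3 / (8.314 * 1289.15)) = 1.03871e-12 m^2/s
Step 2: L = 2*sqrt(D*t)
t = 35 h = 126000 s
L = 2*sqrt(1.03871e-12 * 126000) = 7.235e-04 m


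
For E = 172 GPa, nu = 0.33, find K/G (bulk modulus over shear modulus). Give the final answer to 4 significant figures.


G = E / (2*(1+nu))
G = 172 / (2*(1+0.33)) = 64.6617 GPa
K = E / (3*(1-2*nu))
K = 172 / (3*(1-2*0.33)) = 168.627 GPa
K/G = 168.627 / 64.6617 = 2.608


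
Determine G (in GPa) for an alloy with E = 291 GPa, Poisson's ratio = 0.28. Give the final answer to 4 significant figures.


G = E / (2*(1+nu))
G = 291 / (2*(1+0.28))
G = 113.7 GPa


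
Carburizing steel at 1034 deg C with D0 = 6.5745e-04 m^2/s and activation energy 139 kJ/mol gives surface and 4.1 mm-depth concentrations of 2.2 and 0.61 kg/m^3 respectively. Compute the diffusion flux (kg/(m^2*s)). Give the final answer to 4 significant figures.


Step 1: D = D0 * exp(-Qd/(R*T))
T = 1034 + 273.15 = 1307.15 K
D = 6.5745e-04 * exp(-139e3 / (8.314 * 1307.15)) = 1.83284e-09 m^2/s
Step 2: J = D * (C1 - C2) / dx
J = 1.83284e-09 * (2.2 - 0.61) / 4.1e-03
J = 7.108e-07 kg/(m^2*s)


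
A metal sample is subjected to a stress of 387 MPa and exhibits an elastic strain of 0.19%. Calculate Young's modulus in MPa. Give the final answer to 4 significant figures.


E = sigma / epsilon
epsilon = 0.19% = 1.9e-03
E = 387 / 1.9e-03
E = 203700 MPa


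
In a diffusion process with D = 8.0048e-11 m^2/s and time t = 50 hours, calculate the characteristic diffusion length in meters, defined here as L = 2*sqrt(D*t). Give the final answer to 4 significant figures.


t = 50 hr = 180000 s
Diffusion length = 2*sqrt(D*t)
= 2*sqrt(8.0048e-11 * 180000)
= 7.592e-03 m


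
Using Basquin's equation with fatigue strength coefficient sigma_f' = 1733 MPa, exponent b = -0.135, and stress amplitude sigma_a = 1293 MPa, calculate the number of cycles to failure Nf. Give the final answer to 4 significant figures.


sigma_a = sigma_f' * (2*Nf)^b
2*Nf = (sigma_a / sigma_f')^(1/b)
2*Nf = (1293 / 1733)^(1/-0.135)
2*Nf = 8.75432
Nf = 4.377 cycles


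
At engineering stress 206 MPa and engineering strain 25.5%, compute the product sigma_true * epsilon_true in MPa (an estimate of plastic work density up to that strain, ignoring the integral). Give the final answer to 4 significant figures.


sigma_true = sigma_eng * (1 + epsilon_eng)
sigma_true = 206 * (1 + 0.255) = 258.53 MPa
epsilon_true = ln(1 + epsilon_eng)
epsilon_true = ln(1 + 0.255) = 0.227136
sigma_true * epsilon_true = 258.53 * 0.227136 = 58.72 MPa


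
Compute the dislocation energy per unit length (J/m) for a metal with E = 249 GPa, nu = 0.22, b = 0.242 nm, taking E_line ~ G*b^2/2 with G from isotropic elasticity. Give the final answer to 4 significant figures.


Step 1: G = E / (2*(1+nu))
G = 249 / (2*(1+0.22)) = 102.049 GPa = 1.02049e+11 Pa
Step 2: E_line = G*b^2/2
b = 0.242 nm = 2.42e-10 m
E_line = 0.5 * 1.02049e+11 * (2.42e-10)^2 = 2.988e-09 J/m


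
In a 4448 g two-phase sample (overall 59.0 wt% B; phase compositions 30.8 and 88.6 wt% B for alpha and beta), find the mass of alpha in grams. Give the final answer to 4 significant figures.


f_alpha = (C_beta - C0) / (C_beta - C_alpha)
f_alpha = (88.6 - 59.0) / (88.6 - 30.8) = 0.512111
m_alpha = f_alpha * m_total = 0.512111 * 4448 = 2278 g


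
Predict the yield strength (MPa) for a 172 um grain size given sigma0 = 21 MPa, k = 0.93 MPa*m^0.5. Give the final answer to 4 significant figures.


sigma_y = sigma0 + k / sqrt(d)
d = 172 um = 1.72e-04 m
sigma_y = 21 + 0.93 / sqrt(1.72e-04)
sigma_y = 91.91 MPa


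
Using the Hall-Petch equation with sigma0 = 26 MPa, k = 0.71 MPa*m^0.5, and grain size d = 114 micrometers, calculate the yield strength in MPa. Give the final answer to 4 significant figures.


sigma_y = sigma0 + k / sqrt(d)
d = 114 um = 1.14e-04 m
sigma_y = 26 + 0.71 / sqrt(1.14e-04)
sigma_y = 92.5 MPa


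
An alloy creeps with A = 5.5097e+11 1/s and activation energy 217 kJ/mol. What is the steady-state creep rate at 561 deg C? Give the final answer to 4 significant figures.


rate = A * exp(-Q / (R*T))
T = 561 + 273.15 = 834.15 K
rate = 5.5097e+11 * exp(-217e3 / (8.314 * 834.15))
rate = 0.01419 1/s


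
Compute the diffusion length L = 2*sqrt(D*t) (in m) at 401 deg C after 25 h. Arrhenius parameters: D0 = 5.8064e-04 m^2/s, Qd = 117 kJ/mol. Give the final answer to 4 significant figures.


Step 1: D = D0 * exp(-Qd/(R*T))
T = 674.15 K
D = 5.8064e-04 * exp(-117e3 / (8.314 * 674.15)) = 4.99068e-13 m^2/s
Step 2: L = 2*sqrt(D*t)
t = 25 h = 90000 s
L = 2*sqrt(4.99068e-13 * 90000) = 4.239e-04 m


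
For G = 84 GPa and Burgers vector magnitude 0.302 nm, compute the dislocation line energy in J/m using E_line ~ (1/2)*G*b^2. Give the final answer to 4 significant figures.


E = G*b^2/2
b = 0.302 nm = 3.02e-10 m
G = 84 GPa = 8.4e+10 Pa
E = 0.5 * 8.4e+10 * (3.02e-10)^2
E = 3.831e-09 J/m


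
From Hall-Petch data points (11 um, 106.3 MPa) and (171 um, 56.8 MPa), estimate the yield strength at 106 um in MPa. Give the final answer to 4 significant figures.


sigma_y = sigma0 + k / sqrt(d)
1/sqrt(d1) = 1/sqrt(1.1e-05) = 301.511;  1/sqrt(d2) = 76.4719
k = (sigma1 - sigma2) / (1/sqrt(d1) - 1/sqrt(d2)) = (106.3 - 56.8) / (301.511 - 76.4719) = 0.219961 MPa*m^0.5
sigma0 = sigma1 - k/sqrt(d1) = 106.3 - 0.219961*301.511 = 39.9791 MPa
sigma_y(d3) = 39.9791 + 0.219961 / sqrt(1.06e-04) = 61.34 MPa


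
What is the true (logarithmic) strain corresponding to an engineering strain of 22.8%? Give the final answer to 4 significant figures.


epsilon_true = ln(1 + epsilon_eng)
epsilon_true = ln(1 + 0.228)
epsilon_true = 0.2054


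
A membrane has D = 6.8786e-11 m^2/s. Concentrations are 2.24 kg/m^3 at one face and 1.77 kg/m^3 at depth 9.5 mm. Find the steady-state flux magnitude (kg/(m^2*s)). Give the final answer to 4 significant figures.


J = -D * (dC/dx) = D * (C1 - C2) / dx
J = 6.8786e-11 * (2.24 - 1.77) / 9.5e-03
J = 3.403e-09 kg/(m^2*s)


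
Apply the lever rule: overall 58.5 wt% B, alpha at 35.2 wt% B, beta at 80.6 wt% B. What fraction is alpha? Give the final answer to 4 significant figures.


f_alpha = (C_beta - C0) / (C_beta - C_alpha)
f_alpha = (80.6 - 58.5) / (80.6 - 35.2)
f_alpha = 0.4868


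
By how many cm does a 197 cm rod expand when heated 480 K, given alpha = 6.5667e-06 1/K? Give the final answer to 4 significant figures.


dL = L0 * alpha * dT
dL = 197 * 6.5667e-06 * 480
dL = 0.6209 cm


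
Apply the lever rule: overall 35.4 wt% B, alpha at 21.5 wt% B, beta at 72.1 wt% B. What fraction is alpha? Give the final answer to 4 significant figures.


f_alpha = (C_beta - C0) / (C_beta - C_alpha)
f_alpha = (72.1 - 35.4) / (72.1 - 21.5)
f_alpha = 0.7253


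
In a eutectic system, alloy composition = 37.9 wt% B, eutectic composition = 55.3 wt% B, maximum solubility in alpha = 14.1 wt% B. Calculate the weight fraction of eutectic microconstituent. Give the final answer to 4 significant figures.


f_primary = (C_e - C0) / (C_e - C_alpha_max)
f_primary = (55.3 - 37.9) / (55.3 - 14.1)
f_primary = 0.42233
f_eutectic = 1 - 0.42233 = 0.5777


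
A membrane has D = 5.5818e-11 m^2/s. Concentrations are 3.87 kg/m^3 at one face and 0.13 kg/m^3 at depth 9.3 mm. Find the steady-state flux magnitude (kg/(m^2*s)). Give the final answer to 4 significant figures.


J = -D * (dC/dx) = D * (C1 - C2) / dx
J = 5.5818e-11 * (3.87 - 0.13) / 9.3e-03
J = 2.245e-08 kg/(m^2*s)


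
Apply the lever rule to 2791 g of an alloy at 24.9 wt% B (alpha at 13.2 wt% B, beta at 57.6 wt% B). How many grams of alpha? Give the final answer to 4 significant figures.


f_alpha = (C_beta - C0) / (C_beta - C_alpha)
f_alpha = (57.6 - 24.9) / (57.6 - 13.2) = 0.736486
m_alpha = f_alpha * m_total = 0.736486 * 2791 = 2056 g


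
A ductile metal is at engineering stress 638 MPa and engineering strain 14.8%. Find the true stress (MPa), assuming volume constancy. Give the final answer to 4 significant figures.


sigma_true = sigma_eng * (1 + epsilon_eng)
sigma_true = 638 * (1 + 0.148)
sigma_true = 732.4 MPa


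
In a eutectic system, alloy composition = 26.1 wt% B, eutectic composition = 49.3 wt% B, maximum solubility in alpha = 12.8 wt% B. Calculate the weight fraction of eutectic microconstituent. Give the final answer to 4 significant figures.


f_primary = (C_e - C0) / (C_e - C_alpha_max)
f_primary = (49.3 - 26.1) / (49.3 - 12.8)
f_primary = 0.635616
f_eutectic = 1 - 0.635616 = 0.3644


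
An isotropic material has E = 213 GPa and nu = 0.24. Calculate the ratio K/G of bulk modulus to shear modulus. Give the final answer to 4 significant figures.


G = E / (2*(1+nu))
G = 213 / (2*(1+0.24)) = 85.8871 GPa
K = E / (3*(1-2*nu))
K = 213 / (3*(1-2*0.24)) = 136.538 GPa
K/G = 136.538 / 85.8871 = 1.59


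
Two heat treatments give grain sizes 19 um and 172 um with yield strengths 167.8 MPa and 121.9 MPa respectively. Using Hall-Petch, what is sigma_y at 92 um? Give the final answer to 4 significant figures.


sigma_y = sigma0 + k / sqrt(d)
1/sqrt(d1) = 1/sqrt(1.9e-05) = 229.416;  1/sqrt(d2) = 76.2493
k = (sigma1 - sigma2) / (1/sqrt(d1) - 1/sqrt(d2)) = (167.8 - 121.9) / (229.416 - 76.2493) = 0.299674 MPa*m^0.5
sigma0 = sigma1 - k/sqrt(d1) = 167.8 - 0.299674*229.416 = 99.0501 MPa
sigma_y(d3) = 99.0501 + 0.299674 / sqrt(9.2e-05) = 130.3 MPa


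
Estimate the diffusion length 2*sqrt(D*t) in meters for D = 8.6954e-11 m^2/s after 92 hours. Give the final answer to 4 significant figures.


t = 92 hr = 331200 s
Diffusion length = 2*sqrt(D*t)
= 2*sqrt(8.6954e-11 * 331200)
= 0.01073 m


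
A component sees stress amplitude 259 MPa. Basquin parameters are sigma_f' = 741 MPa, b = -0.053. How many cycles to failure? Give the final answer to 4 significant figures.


sigma_a = sigma_f' * (2*Nf)^b
2*Nf = (sigma_a / sigma_f')^(1/b)
2*Nf = (259 / 741)^(1/-0.053)
2*Nf = 4.10729e+08
Nf = 2.054e+08 cycles


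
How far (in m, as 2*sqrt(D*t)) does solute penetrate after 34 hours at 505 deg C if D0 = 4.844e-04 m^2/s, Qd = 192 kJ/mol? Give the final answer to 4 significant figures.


Step 1: D = D0 * exp(-Qd/(R*T))
T = 778.15 K
D = 4.844e-04 * exp(-192e3 / (8.314 * 778.15)) = 6.25767e-17 m^2/s
Step 2: L = 2*sqrt(D*t)
t = 34 h = 122400 s
L = 2*sqrt(6.25767e-17 * 122400) = 5.535e-06 m


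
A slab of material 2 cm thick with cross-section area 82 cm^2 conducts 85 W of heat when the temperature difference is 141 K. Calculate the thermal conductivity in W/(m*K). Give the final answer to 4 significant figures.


k = Q*L / (A*dT)
L = 0.02 m, A = 8.2e-03 m^2
k = 85 * 0.02 / (8.2e-03 * 141)
k = 1.47 W/(m*K)
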